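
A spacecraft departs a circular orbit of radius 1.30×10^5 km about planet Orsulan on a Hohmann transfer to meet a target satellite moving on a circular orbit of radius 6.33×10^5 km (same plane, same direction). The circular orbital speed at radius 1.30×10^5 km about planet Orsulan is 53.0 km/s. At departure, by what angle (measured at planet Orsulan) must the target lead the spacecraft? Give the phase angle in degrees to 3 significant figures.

φ = 95.8°

From the circular-orbit relation v² = μ/r at r = 1.30×10^5 km: μ = v²r = (53.0)² × 1.30×10^5 = 3.65170×10^8 km³/s².
The Hohmann ellipse has a_t = (r₁ + r₂)/2 = 3.815×10^5 km.
Transfer time t = π√(a_t³/μ) = 38740 s.
Target angular speed ω₂ = √(μ/r₂³) = 3.794×10^-5 rad/s.
Angle swept by the target during transfer: ω₂·t = 1.470 rad = 84.22°.
Arrival is 180° from departure on the ellipse, so φ = 180° − 84.22° = 95.8°.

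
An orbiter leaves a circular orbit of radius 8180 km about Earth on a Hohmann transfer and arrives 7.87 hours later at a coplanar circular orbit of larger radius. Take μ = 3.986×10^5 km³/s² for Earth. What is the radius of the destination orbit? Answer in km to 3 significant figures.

Transfer time t = 7.87 hours = 28332 s, and t = π√(a_t³/μ).
So a_t = (μ t²/π²)^(1/3) = (3.986×10^5 × (28332)² / π²)^(1/3) = 31886 km.
Since a_t = (r₁ + r₂)/2, r₂ = 2a_t − r₁ = 2×31886 − 8180 = 55592 km.

r₂ = 55600 km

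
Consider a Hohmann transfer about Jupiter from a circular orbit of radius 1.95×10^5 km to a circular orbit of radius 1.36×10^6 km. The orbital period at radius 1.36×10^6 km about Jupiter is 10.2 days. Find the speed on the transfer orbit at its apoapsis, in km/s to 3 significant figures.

From Kepler's third law T² = 4π²r³/μ at r = 1.36×10^6 km, T = 10.2 days = 10.2 × 86400 s = 8.8128×10^5 s: μ = 4π²r³/T² = 1.27864×10^8 km³/s².
Transfer-ellipse semi-major axis a_t = (r₁ + r₂)/2 = (1.950×10^5 + 1.360×10^6)/2 = 7.775×10^5 km.
The apoapsis of the transfer ellipse is at r = 1.360×10^6 km.
Vis-viva: v = √[μ(2/r − 1/a_t)] = √[1.27864×10^8 × (2/1.360×10^6 − 1/7.775×10^5)] = 4.856 km/s.

v = 4.86 km/s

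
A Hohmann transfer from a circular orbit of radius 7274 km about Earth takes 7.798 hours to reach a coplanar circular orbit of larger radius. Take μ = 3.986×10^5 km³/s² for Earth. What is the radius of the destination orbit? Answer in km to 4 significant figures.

r₂ = 56110 km

Transfer time t = 7.798 hours = 28072.8 s, and t = π√(a_t³/μ).
So a_t = (μ t²/π²)^(1/3) = (3.986×10^5 × (28072.8)² / π²)^(1/3) = 31691 km.
Since a_t = (r₁ + r₂)/2, r₂ = 2a_t − r₁ = 2×31691 − 7274 = 56108 km.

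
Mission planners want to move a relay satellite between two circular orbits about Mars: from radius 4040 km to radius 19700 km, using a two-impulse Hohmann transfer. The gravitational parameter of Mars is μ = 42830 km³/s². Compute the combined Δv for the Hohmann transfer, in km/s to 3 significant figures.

Transfer-ellipse semi-major axis a_t = (r₁ + r₂)/2 = (4040 + 19700)/2 = 11870 km.
At r₁ the circular-orbit speed is v₁ = √(μ/r₁) = 3.2560 km/s.
On the transfer ellipse at r₁, vis-viva equation gives v_p = √[μ(2/r₁ − 1/a_t)] = 4.1946 km/s.
First burn Δv₁ = |v_p − v₁| = 0.9386 km/s.
At r₂, v₂ = √(μ/r₂) = 1.4745 km/s.
Transfer-orbit speed at r₂: v_a = √[μ(2/r₂ − 1/a_t)] = 0.86021 km/s.
Second burn Δv₂ = |v₂ − v_a| = 0.6143 km/s.
Δv = Δv₁ + Δv₂ = 0.9386 + 0.6143 = 1.553 km/s.

Δv = 1.55 km/s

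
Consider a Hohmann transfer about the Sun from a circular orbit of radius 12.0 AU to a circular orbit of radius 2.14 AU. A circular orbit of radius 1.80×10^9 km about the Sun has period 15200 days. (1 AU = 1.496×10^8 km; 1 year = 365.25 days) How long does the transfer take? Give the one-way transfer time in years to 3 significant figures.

t = 9.37 years

From Kepler's third law T² = 4π²r³/μ at r = 1.80×10^9 km, T = 15200 days = 15200 × 86400 s = 1.31328×10^9 s: μ = 4π²r³/T² = 1.33494×10^11 km³/s².
In km: r₁ = 12.0 × 1.496×10^8 = 1.7952×10^9 km; r₂ = 2.14 × 1.496×10^8 = 3.20144×10^8 km.
Transfer-ellipse semi-major axis a_t = (r₁ + r₂)/2 = (1.7952×10^9 + 3.20144×10^8)/2 = 1.057672×10^9 km.
Half the transfer-orbit period gives t = π√(a_t³/μ) = 2.958×10^8 s.
Converting: 2.958×10^8 s ÷ 3.15576×10^7 s/year (365.25 × 86400) = 9.37 years.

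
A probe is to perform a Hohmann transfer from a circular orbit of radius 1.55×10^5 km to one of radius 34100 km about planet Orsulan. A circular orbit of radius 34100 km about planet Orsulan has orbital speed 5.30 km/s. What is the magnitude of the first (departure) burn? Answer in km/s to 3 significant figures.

Δv₁ = 0.993 km/s

From the circular-orbit relation v² = μ/r at r = 34100 km: μ = v²r = (5.30)² × 34100 = 9.57869×10^5 km³/s².
The Hohmann ellipse has a_t = (r₁ + r₂)/2 = 94550 km.
On the circular orbit at r = 1.550×10^5 km, v_c = √(μ/r) = 2.486 km/s.
Vis-viva on the transfer ellipse at r = 1.550×10^5 km gives v_t = √[μ(2/r − 1/a_t)] = 1.493 km/s.
Δv₁ = |v_t − v_c| = |1.493 − 2.486| = 0.9930 km/s.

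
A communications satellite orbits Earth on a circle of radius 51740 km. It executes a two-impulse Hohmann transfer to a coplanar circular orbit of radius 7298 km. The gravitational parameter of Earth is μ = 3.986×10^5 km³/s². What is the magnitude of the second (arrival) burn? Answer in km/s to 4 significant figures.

Δv₂ = 2.394 km/s

Semi-major axis of the transfer orbit: a_t = (51740 + 7298)/2 = 29519 km.
Circular speed at r = 7298 km: v_c = √(μ/r) = 7.390 km/s.
Vis-viva on the transfer ellipse at r = 7298 km gives v_t = √[μ(2/r − 1/a_t)] = 9.784 km/s.
Δv₂ = |v_t − v_c| = |9.784 − 7.390| = 2.394 km/s.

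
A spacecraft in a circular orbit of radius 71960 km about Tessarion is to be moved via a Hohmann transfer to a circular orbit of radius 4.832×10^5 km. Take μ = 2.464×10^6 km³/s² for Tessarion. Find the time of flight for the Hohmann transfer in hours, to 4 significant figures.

Transfer-ellipse semi-major axis a_t = (r₁ + r₂)/2 = (71960 + 4.832×10^5)/2 = 2.7758×10^5 km.
Transfer time t = π√(a_t³/μ) = π√((2.7758×10^5)³ / 2.464×10^6) = 2.9269×10^5 s.
Converting: 2.9269×10^5 s ÷ 3600 s/hour = 81.30 hours.

t = 81.30 hours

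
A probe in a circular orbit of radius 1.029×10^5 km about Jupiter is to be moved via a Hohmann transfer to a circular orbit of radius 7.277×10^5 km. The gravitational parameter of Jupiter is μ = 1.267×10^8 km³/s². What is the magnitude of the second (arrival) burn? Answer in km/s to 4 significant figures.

Δv₂ = 6.627 km/s

Transfer-ellipse semi-major axis a_t = (r₁ + r₂)/2 = (1.029×10^5 + 7.277×10^5)/2 = 4.153×10^5 km.
On the circular orbit at r = 7.277×10^5 km, v_c = √(μ/r) = 13.195 km/s.
Vis-viva on the transfer ellipse at r = 7.277×10^5 km gives v_t = √[μ(2/r − 1/a_t)] = 6.5681 km/s.
Δv₂ = |v_t − v_c| = |6.5681 − 13.195| = 6.627 km/s.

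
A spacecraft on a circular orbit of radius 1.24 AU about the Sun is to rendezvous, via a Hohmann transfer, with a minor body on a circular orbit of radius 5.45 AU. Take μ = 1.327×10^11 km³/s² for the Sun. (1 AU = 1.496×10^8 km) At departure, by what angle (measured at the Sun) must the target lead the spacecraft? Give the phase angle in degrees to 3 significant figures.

In km: r₁ = 1.24 × 1.496×10^8 = 1.85504×10^8 km; r₂ = 5.45 × 1.496×10^8 = 8.1532×10^8 km.
Transfer-ellipse semi-major axis a_t = (r₁ + r₂)/2 = (1.85504×10^8 + 8.1532×10^8)/2 = 5.00412×10^8 km.
Transfer time t = π√(a_t³/μ) = 9.6540×10^7 s.
The target's mean motion on its circular orbit is ω₂ = √(μ/r₂³) = 1.5647×10^-8 rad/s.
Angle swept by the target during transfer: ω₂·t = 1.5106 rad = 86.551°.
The spacecraft traverses 180° on the transfer ellipse, so the target must lead by 180° − 86.551° = 93.4°.

φ = 93.4°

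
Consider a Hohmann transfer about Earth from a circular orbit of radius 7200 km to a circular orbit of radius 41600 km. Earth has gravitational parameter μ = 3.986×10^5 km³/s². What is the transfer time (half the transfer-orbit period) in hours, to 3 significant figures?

The Hohmann ellipse has a_t = (r₁ + r₂)/2 = 24400 km.
Transfer time t = π√(a_t³/μ) = π√((24400)³ / 3.986×10^5) = 18970 s.
Converting: 18970 s ÷ 3600 s/hour = 5.27 hours.

t = 5.27 hours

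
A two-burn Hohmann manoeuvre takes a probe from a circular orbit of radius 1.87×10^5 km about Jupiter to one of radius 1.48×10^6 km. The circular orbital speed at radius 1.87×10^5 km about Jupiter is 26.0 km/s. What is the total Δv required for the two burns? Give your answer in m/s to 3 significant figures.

From the circular-orbit relation v² = μ/r at r = 1.87×10^5 km: μ = v²r = (26.0)² × 1.87×10^5 = 1.26412×10^8 km³/s².
Semi-major axis of the transfer orbit: a_t = (1.870×10^5 + 1.480×10^6)/2 = 8.335×10^5 km.
At r₁ the circular-orbit speed is v₁ = √(μ/r₁) = 26.000 km/s.
On the transfer ellipse at r₁, vis-viva gives v_p = √[μ(2/r₁ − 1/a_t)] = 34.646 km/s.
First burn Δv₁ = |v_p − v₁| = 8.646 km/s.
At r₂, v₂ = √(μ/r₂) = 9.242 km/s.
Transfer-orbit speed at r₂: v_a = √[μ(2/r₂ − 1/a_t)] = 4.378 km/s.
Second burn Δv₂ = |v₂ − v_a| = 4.864 km/s.
Δv = Δv₁ + Δv₂ = 8.646 + 4.864 = 13.51 km/s.

Δv = 13500 m/s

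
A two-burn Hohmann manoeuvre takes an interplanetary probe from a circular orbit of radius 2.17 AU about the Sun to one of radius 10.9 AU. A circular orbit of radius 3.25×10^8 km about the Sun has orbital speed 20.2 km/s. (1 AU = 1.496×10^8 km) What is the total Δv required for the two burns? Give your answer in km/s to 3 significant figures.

Δv = 9.71 km/s

From the circular-orbit relation v² = μ/r at r = 3.25×10^8 km: μ = v²r = (20.2)² × 3.25×10^8 = 1.32613×10^11 km³/s².
In km: r₁ = 2.17 × 1.496×10^8 = 3.24632×10^8 km; r₂ = 10.9 × 1.496×10^8 = 1.63064×10^9 km.
The Hohmann ellipse has a_t = (r₁ + r₂)/2 = 9.77636×10^8 km.
Circular speed at r₁: v₁ = √(μ/r₁) = √(1.32613×10^11/3.24632×10^8) = 20.2114 km/s.
Transfer-orbit speed at r₁ (v² = μ(2/r − 1/a)): v_p = √[μ(2/r₁ − 1/a_t)] = 26.1028 km/s.
First burn Δv₁ = |v_p − v₁| = 5.8914 km/s.
Circular speed at r₂: v₂ = √(μ/r₂) = 9.0181 km/s.
Transfer-orbit speed at r₂: v_a = √[μ(2/r₂ − 1/a_t)] = 5.1966 km/s.
Second burn Δv₂ = |v₂ − v_a| = 3.8215 km/s.
Δv = Δv₁ + Δv₂ = 5.8914 + 3.8215 = 9.713 km/s.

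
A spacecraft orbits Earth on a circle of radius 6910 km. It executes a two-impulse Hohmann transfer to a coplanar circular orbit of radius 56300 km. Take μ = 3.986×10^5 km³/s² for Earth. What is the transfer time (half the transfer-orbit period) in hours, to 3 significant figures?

t = 7.77 hours

Transfer-ellipse semi-major axis a_t = (r₁ + r₂)/2 = (6910 + 56300)/2 = 31605 km.
Half the transfer-orbit period gives t = π√(a_t³/μ) = 27960 s.
Converting: 27960 s ÷ 3600 s/hour = 7.77 hours.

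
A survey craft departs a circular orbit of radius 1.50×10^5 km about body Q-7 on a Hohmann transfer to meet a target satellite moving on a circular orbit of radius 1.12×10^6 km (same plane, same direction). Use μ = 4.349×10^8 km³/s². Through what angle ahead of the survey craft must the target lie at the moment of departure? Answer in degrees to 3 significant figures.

φ = 103°

The Hohmann ellipse has a_t = (r₁ + r₂)/2 = 6.350×10^5 km.
The half-period of the transfer ellipse is t = π√(a_t³/μ) = 76228.2 s.
Target angular speed ω₂ = √(μ/r₂³) = 1.75941×10^-5 rad/s.
Angle swept by the target during transfer: ω₂·t = 1.34117 rad = 76.84°.
The survey craft traverses 180° on the transfer ellipse, so the target must lead by 180° − 76.84° = 103°.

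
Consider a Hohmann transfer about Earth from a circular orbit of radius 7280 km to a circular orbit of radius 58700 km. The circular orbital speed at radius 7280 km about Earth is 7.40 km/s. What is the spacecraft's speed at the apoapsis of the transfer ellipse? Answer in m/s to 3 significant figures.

From the circular-orbit relation v² = μ/r at r = 7280 km: μ = v²r = (7.40)² × 7280 = 3.98653×10^5 km³/s².
Transfer-ellipse semi-major axis a_t = (r₁ + r₂)/2 = (7280 + 58700)/2 = 32990 km.
The apoapsis of the transfer ellipse is at r = 58700 km.
From the vis-viva equation, v = √[μ(2/r − 1/a_t)] = 1.224 km/s.

v = 1220 m/s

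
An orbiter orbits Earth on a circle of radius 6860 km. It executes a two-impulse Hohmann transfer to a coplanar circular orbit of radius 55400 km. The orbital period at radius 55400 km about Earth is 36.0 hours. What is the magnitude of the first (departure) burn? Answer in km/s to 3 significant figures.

Δv₁ = 2.55 km/s

From Kepler's third law T² = 4π²r³/μ at r = 55400 km, T = 36.0 hours = 36.0 × 3600 s = 1.296×10^5 s: μ = 4π²r³/T² = 3.99649×10^5 km³/s².
Transfer-ellipse semi-major axis a_t = (r₁ + r₂)/2 = (6860 + 55400)/2 = 31130 km.
On the circular orbit at r = 6860 km, v_c = √(μ/r) = 7.63269 km/s.
Transfer-orbit speed at the same r (vis-viva, a = a_t): v_t = √[μ(2/r − 1/a_t)] = 10.1822 km/s.
Δv₁ = |v_t − v_c| = |10.1822 − 7.63269| = 2.550 km/s.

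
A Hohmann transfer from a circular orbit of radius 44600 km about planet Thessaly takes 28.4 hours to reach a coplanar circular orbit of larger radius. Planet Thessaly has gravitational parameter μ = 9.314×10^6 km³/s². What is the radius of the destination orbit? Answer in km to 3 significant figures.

r₂ = 3.84×10^5 km

Transfer time t = 28.4 hours = 1.0224×10^5 s, and t = π√(a_t³/μ).
So a_t = (μ t²/π²)^(1/3) = (9.314×10^6 × (1.0224×10^5)² / π²)^(1/3) = 2.1447×10^5 km.
Since a_t = (r₁ + r₂)/2, r₂ = 2a_t − r₁ = 2×2.1447×10^5 − 44600 = 3.8434×10^5 km.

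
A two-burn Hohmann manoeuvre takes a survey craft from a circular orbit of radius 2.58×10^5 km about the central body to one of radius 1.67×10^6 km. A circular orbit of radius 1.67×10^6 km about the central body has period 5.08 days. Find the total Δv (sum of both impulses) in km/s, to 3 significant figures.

From Kepler's third law T² = 4π²r³/μ at r = 1.67×10^6 km, T = 5.08 days = 5.08 × 86400 s = 4.38912×10^5 s: μ = 4π²r³/T² = 9.54452×10^8 km³/s².
Transfer-ellipse semi-major axis a_t = (r₁ + r₂)/2 = (2.580×10^5 + 1.670×10^6)/2 = 9.640×10^5 km.
Circular speed at r₁: v₁ = √(μ/r₁) = √(9.54452×10^8/2.580×10^5) = 60.82 km/s.
On the transfer ellipse at r₁, vis-viva gives v_p = √[μ(2/r₁ − 1/a_t)] = 80.05 km/s.
First burn Δv₁ = |v_p − v₁| = 19.23 km/s.
Circular speed at r₂: v₂ = √(μ/r₂) = 23.91 km/s.
Transfer-orbit speed at r₂: v_a = √[μ(2/r₂ − 1/a_t)] = 12.37 km/s.
Second burn Δv₂ = |v₂ − v_a| = 11.54 km/s.
Total Δv = Δv₁ + Δv₂ = 30.77 km/s.

Δv = 30.8 km/s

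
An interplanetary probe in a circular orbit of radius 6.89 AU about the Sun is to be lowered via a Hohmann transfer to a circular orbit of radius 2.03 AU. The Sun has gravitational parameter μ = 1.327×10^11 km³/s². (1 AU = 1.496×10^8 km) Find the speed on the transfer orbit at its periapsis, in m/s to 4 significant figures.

In km: r₁ = 6.89 × 1.496×10^8 = 1.030744×10^9 km; r₂ = 2.03 × 1.496×10^8 = 3.03688×10^8 km.
Transfer-ellipse semi-major axis a_t = (r₁ + r₂)/2 = (1.030744×10^9 + 3.03688×10^8)/2 = 6.67216×10^8 km.
The periapsis of the transfer ellipse is at r = 3.03688×10^8 km.
Vis-viva: v = √[μ(2/r − 1/a_t)] = √[1.327×10^11 × (2/3.03688×10^8 − 1/6.67216×10^8)] = 25.98 km/s.

v = 25980 m/s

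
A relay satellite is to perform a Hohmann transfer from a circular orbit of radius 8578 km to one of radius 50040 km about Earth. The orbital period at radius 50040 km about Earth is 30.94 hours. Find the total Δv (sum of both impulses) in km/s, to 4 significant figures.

Δv = 3.386 km/s

From Kepler's third law T² = 4π²r³/μ at r = 50040 km, T = 30.94 hours = 30.94 × 3600 s = 1.11384×10^5 s: μ = 4π²r³/T² = 3.98718×10^5 km³/s².
The Hohmann ellipse has a_t = (r₁ + r₂)/2 = 29309 km.
At r₁ the circular-orbit speed is v₁ = √(μ/r₁) = 6.81773 km/s.
Transfer-orbit speed at r₁ (v² = μ(2/r − 1/a)): v_p = √[μ(2/r₁ − 1/a_t)] = 8.90837 km/s.
First burn Δv₁ = |v_p − v₁| = 2.0906 km/s.
At r₂, v₂ = √(μ/r₂) = 2.8228 km/s.
Transfer-orbit speed at r₂: v_a = √[μ(2/r₂ − 1/a_t)] = 1.5271 km/s.
Second burn Δv₂ = |v₂ − v_a| = 1.2957 km/s.
Total Δv = Δv₁ + Δv₂ = 3.386 km/s.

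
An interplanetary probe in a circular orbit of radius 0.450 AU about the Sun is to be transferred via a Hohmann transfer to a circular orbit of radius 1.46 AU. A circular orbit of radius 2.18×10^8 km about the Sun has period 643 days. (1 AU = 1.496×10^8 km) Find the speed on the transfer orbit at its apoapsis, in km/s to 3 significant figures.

v = 16.9 km/s

From Kepler's third law T² = 4π²r³/μ at r = 2.18×10^8 km, T = 643 days = 643 × 86400 s = 5.55552×10^7 s: μ = 4π²r³/T² = 1.32519×10^11 km³/s².
In km: r₁ = 0.450 × 1.496×10^8 = 6.732×10^7 km; r₂ = 1.46 × 1.496×10^8 = 2.18416×10^8 km.
The Hohmann ellipse has a_t = (r₁ + r₂)/2 = 1.42868×10^8 km.
At apoapsis, r = 2.18416×10^8 km.
From the vis-viva equation, v = √[μ(2/r − 1/a_t)] = 16.91 km/s.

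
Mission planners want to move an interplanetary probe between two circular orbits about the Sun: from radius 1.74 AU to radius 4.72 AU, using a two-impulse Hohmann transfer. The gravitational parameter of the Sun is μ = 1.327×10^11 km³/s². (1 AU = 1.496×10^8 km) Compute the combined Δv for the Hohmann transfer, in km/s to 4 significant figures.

Δv = 8.362 km/s

In km: r₁ = 1.74 × 1.496×10^8 = 2.60304×10^8 km; r₂ = 4.72 × 1.496×10^8 = 7.06112×10^8 km.
Transfer-ellipse semi-major axis a_t = (r₁ + r₂)/2 = (2.60304×10^8 + 7.06112×10^8)/2 = 4.83208×10^8 km.
Circular speed at r₁: v₁ = √(μ/r₁) = √(1.327×10^11/2.60304×10^8) = 22.5785 km/s.
Transfer-orbit speed at r₁ (vis-viva equation): v_p = √[μ(2/r₁ − 1/a_t)] = 27.2938 km/s.
First burn Δv₁ = |v_p − v₁| = 4.715 km/s.
At r₂, v₂ = √(μ/r₂) = 13.709 km/s.
Transfer-orbit speed at r₂: v_a = √[μ(2/r₂ − 1/a_t)] = 10.062 km/s.
Second burn Δv₂ = |v₂ − v_a| = 3.647 km/s.
Total Δv = Δv₁ + Δv₂ = 8.362 km/s.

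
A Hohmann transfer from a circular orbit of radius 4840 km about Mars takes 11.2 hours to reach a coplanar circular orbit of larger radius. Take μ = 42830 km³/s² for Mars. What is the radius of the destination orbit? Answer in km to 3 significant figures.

r₂ = 33500 km

Transfer time t = 11.2 hours = 40320 s, and t = π√(a_t³/μ).
So a_t = (μ t²/π²)^(1/3) = (42830 × (40320)² / π²)^(1/3) = 19179 km.
Since a_t = (r₁ + r₂)/2, r₂ = 2a_t − r₁ = 2×19179 − 4840 = 33518 km.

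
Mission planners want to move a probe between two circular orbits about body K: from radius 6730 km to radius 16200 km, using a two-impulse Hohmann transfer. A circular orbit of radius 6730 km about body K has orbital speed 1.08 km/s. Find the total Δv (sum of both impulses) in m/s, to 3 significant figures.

Δv = 367 m/s

From the circular-orbit relation v² = μ/r at r = 6730 km: μ = v²r = (1.08)² × 6730 = 7849.87 km³/s².
The Hohmann ellipse has a_t = (r₁ + r₂)/2 = 11465 km.
Circular speed at r₁: v₁ = √(μ/r₁) = √(7849.87/6730) = 1.0800 km/s.
Transfer-orbit speed at r₁ (vis-viva equation): v_p = √[μ(2/r₁ − 1/a_t)] = 1.2838 km/s.
First burn Δv₁ = |v_p − v₁| = 0.2038 km/s.
Circular speed at r₂: v₂ = √(μ/r₂) = 0.6961 km/s.
Transfer-orbit speed at r₂: v_a = √[μ(2/r₂ − 1/a_t)] = 0.5333 km/s.
Second burn Δv₂ = |v₂ − v_a| = 0.1628 km/s.
Δv = Δv₁ + Δv₂ = 0.2038 + 0.1628 = 0.3666 km/s.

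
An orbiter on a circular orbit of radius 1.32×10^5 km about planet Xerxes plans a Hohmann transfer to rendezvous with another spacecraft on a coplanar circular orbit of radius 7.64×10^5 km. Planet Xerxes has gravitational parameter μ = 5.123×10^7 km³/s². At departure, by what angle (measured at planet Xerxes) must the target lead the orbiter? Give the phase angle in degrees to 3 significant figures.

φ = 99.2°

Semi-major axis of the transfer orbit: a_t = (1.320×10^5 + 7.640×10^5)/2 = 4.480×10^5 km.
The half-period of the transfer ellipse is t = π√(a_t³/μ) = 1.31615×10^5 s.
Target angular speed ω₂ = √(μ/r₂³) = 1.07182×10^-5 rad/s.
Angle swept by the target during transfer: ω₂·t = 1.4107 rad = 80.83°.
The orbiter traverses 180° on the transfer ellipse, so the target must lead by 180° − 80.83° = 99.2°.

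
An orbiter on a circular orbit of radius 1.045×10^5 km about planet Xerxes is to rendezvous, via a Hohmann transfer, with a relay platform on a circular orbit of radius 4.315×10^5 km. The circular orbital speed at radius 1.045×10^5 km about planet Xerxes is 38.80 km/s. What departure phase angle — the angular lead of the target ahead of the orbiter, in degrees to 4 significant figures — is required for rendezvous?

φ = 91.89°

From the circular-orbit relation v² = μ/r at r = 1.045×10^5 km: μ = v²r = (38.80)² × 1.045×10^5 = 1.57318×10^8 km³/s².
Semi-major axis of the transfer orbit: a_t = (1.045×10^5 + 4.315×10^5)/2 = 2.680×10^5 km.
Transfer time t = π√(a_t³/μ) = 34750.6 s.
The target's mean motion on its circular orbit is ω₂ = √(μ/r₂³) = 4.42505×10^-5 rad/s.
Angle swept by the target during transfer: ω₂·t = 1.53773 rad = 88.11°.
Arrival is 180° from departure on the ellipse, so φ = 180° − 88.11° = 91.89°.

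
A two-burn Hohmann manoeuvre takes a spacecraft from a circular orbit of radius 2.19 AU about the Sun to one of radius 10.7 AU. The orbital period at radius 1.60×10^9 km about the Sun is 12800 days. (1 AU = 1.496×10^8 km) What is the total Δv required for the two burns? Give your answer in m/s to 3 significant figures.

From Kepler's third law T² = 4π²r³/μ at r = 1.60×10^9 km, T = 12800 days = 12800 × 86400 s = 1.10592×10^9 s: μ = 4π²r³/T² = 1.32212×10^11 km³/s².
In km: r₁ = 2.19 × 1.496×10^8 = 3.27624×10^8 km; r₂ = 10.7 × 1.496×10^8 = 1.60072×10^9 km.
Semi-major axis of the transfer orbit: a_t = (3.27624×10^8 + 1.60072×10^9)/2 = 9.64172×10^8 km.
At r₁ the circular-orbit speed is v₁ = √(μ/r₁) = 20.0885 km/s.
Transfer-orbit speed at r₁ (vis-viva equation): v_p = √[μ(2/r₁ − 1/a_t)] = 25.8838 km/s.
First burn Δv₁ = |v_p − v₁| = 5.7953 km/s.
Circular speed at r₂: v₂ = √(μ/r₂) = 9.0882 km/s.
Transfer-orbit speed at r₂: v_a = √[μ(2/r₂ − 1/a_t)] = 5.2977 km/s.
Second burn Δv₂ = |v₂ − v_a| = 3.7905 km/s.
Δv = Δv₁ + Δv₂ = 5.7953 + 3.7905 = 9.586 km/s.

Δv = 9590 m/s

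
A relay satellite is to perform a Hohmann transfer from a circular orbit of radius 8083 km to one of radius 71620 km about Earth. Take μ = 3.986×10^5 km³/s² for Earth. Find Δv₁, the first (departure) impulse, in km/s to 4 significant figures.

Δv₁ = 2.392 km/s

The Hohmann ellipse has a_t = (r₁ + r₂)/2 = 39851.5 km.
On the circular orbit at r = 8083 km, v_c = √(μ/r) = 7.022 km/s.
Transfer-orbit speed at the same r (vis-viva, a = a_t): v_t = √[μ(2/r − 1/a_t)] = 9.414 km/s.
Δv₁ = |v_t − v_c| = |9.414 − 7.022| = 2.392 km/s.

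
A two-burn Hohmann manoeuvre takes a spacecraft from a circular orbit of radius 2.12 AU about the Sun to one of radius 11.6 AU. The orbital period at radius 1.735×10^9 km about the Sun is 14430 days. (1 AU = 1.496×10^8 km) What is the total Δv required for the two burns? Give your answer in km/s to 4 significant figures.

Δv = 10.03 km/s

From Kepler's third law T² = 4π²r³/μ at r = 1.735×10^9 km, T = 14430 days = 14430 × 86400 s = 1.246752×10^9 s: μ = 4π²r³/T² = 1.32647×10^11 km³/s².
In km: r₁ = 2.12 × 1.496×10^8 = 3.17152×10^8 km; r₂ = 11.6 × 1.496×10^8 = 1.73536×10^9 km.
Semi-major axis of the transfer orbit: a_t = (3.17152×10^8 + 1.73536×10^9)/2 = 1.026256×10^9 km.
At r₁ the circular-orbit speed is v₁ = √(μ/r₁) = 20.451 km/s.
On the transfer ellipse at r₁, v² = μ(2/r − 1/a) gives v_p = √[μ(2/r₁ − 1/a_t)] = 26.594 km/s.
First burn Δv₁ = |v_p − v₁| = 6.143 km/s.
Circular speed at r₂: v₂ = √(μ/r₂) = 8.743 km/s.
Transfer-orbit speed at r₂: v_a = √[μ(2/r₂ − 1/a_t)] = 4.860 km/s.
Second burn Δv₂ = |v₂ − v_a| = 3.883 km/s.
Δv = Δv₁ + Δv₂ = 6.143 + 3.883 = 10.03 km/s.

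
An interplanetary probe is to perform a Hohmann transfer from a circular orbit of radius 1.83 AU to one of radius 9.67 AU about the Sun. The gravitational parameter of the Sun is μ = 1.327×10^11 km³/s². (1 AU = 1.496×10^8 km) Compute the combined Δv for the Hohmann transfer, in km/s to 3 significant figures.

In km: r₁ = 1.83 × 1.496×10^8 = 2.73768×10^8 km; r₂ = 9.67 × 1.496×10^8 = 1.446632×10^9 km.
Semi-major axis of the transfer orbit: a_t = (2.73768×10^8 + 1.446632×10^9)/2 = 8.602×10^8 km.
At r₁ the circular-orbit speed is v₁ = √(μ/r₁) = 22.016 km/s.
On the transfer ellipse at r₁, vis-viva equation gives v_p = √[μ(2/r₁ − 1/a_t)] = 28.551 km/s.
First burn Δv₁ = |v_p − v₁| = 6.535 km/s.
At r₂, v₂ = √(μ/r₂) = 9.5776 km/s.
Transfer-orbit speed at r₂: v_a = √[μ(2/r₂ − 1/a_t)] = 5.4032 km/s.
Second burn Δv₂ = |v₂ − v_a| = 4.174 km/s.
Total Δv = Δv₁ + Δv₂ = 10.71 km/s.

Δv = 10.7 km/s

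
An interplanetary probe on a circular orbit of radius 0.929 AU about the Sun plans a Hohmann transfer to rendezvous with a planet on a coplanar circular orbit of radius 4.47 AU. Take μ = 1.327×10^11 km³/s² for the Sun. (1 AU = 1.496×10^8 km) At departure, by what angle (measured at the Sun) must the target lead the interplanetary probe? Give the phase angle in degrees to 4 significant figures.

φ = 95.52°

In km: r₁ = 0.929 × 1.496×10^8 = 1.389784×10^8 km; r₂ = 4.47 × 1.496×10^8 = 6.68712×10^8 km.
Transfer-ellipse semi-major axis a_t = (r₁ + r₂)/2 = (1.389784×10^8 + 6.68712×10^8)/2 = 4.038452×10^8 km.
The half-period of the transfer ellipse is t = π√(a_t³/μ) = 6.9990×10^7 s.
Target angular speed ω₂ = √(μ/r₂³) = 2.1066×10^-8 rad/s.
Angle swept by the target during transfer: ω₂·t = 1.4744 rad = 84.48°.
Arrival is 180° from departure on the ellipse, so φ = 180° − 84.48° = 95.52°.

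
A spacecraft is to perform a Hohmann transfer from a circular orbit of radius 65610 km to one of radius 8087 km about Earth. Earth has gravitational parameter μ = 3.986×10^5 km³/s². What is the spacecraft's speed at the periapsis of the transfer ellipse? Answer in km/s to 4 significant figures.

The Hohmann ellipse has a_t = (r₁ + r₂)/2 = 36848.5 km.
At periapsis, r = 8087 km.
From the vis-viva equation, v = √[μ(2/r − 1/a_t)] = 9.368 km/s.

v = 9.368 km/s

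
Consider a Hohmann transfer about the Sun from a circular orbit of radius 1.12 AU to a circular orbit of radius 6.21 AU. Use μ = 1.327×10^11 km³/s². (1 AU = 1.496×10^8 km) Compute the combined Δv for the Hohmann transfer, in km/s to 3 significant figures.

In km: r₁ = 1.12 × 1.496×10^8 = 1.67552×10^8 km; r₂ = 6.21 × 1.496×10^8 = 9.29016×10^8 km.
Transfer-ellipse semi-major axis a_t = (r₁ + r₂)/2 = (1.67552×10^8 + 9.29016×10^8)/2 = 5.48284×10^8 km.
At r₁ the circular-orbit speed is v₁ = √(μ/r₁) = 28.14237 km/s.
On the transfer ellipse at r₁, vis-viva gives v_p = √[μ(2/r₁ − 1/a_t)] = 36.63275 km/s.
First burn Δv₁ = |v_p − v₁| = 8.4904 km/s.
At r₂, v₂ = √(μ/r₂) = 11.95154 km/s.
Transfer-orbit speed at r₂: v_a = √[μ(2/r₂ − 1/a_t)] = 6.606872 km/s.
Second burn Δv₂ = |v₂ − v_a| = 5.3447 km/s.
Δv = Δv₁ + Δv₂ = 8.4904 + 5.3447 = 13.84 km/s.

Δv = 13.8 km/s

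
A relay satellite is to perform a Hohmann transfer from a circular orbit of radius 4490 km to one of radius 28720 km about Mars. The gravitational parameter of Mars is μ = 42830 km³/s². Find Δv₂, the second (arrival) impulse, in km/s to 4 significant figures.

Δv₂ = 0.5862 km/s

The Hohmann ellipse has a_t = (r₁ + r₂)/2 = 16605 km.
Circular speed at r = 28720 km: v_c = √(μ/r) = 1.2212 km/s.
Transfer-orbit speed at the same r (vis-viva, a = a_t): v_t = √[μ(2/r − 1/a_t)] = 0.63502 km/s.
Δv₂ = |v_t − v_c| = |0.63502 − 1.2212| = 0.5862 km/s.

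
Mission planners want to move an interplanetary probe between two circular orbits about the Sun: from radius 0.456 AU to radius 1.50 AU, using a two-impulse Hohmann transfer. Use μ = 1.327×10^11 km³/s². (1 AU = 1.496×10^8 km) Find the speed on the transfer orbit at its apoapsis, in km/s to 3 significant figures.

In km: r₁ = 0.456 × 1.496×10^8 = 6.82176×10^7 km; r₂ = 1.50 × 1.496×10^8 = 2.244×10^8 km.
Transfer-ellipse semi-major axis a_t = (r₁ + r₂)/2 = (6.82176×10^7 + 2.244×10^8)/2 = 1.463088×10^8 km.
The apoapsis of the transfer ellipse is at r = 2.244×10^8 km.
Vis-viva: v = √[μ(2/r − 1/a_t)] = √[1.327×10^11 × (2/2.244×10^8 − 1/1.463088×10^8)] = 16.60 km/s.

v = 16.6 km/s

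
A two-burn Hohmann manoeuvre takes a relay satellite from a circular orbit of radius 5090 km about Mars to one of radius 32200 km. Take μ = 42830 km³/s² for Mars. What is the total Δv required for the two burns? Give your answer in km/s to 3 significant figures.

Δv = 1.46 km/s

Semi-major axis of the transfer orbit: a_t = (5090 + 32200)/2 = 18645 km.
Circular speed at r₁: v₁ = √(μ/r₁) = √(42830/5090) = 2.9008 km/s.
On the transfer ellipse at r₁, v² = μ(2/r − 1/a) gives v_p = √[μ(2/r₁ − 1/a_t)] = 3.8121 km/s.
First burn Δv₁ = |v_p − v₁| = 0.9113 km/s.
Circular speed at r₂: v₂ = √(μ/r₂) = 1.1533 km/s.
Transfer-orbit speed at r₂: v_a = √[μ(2/r₂ − 1/a_t)] = 0.60259 km/s.
Second burn Δv₂ = |v₂ − v_a| = 0.5507 km/s.
Total Δv = Δv₁ + Δv₂ = 1.462 km/s.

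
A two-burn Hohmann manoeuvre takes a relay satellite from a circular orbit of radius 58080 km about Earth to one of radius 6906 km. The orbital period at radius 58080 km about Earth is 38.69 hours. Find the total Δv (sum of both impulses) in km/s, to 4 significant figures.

From Kepler's third law T² = 4π²r³/μ at r = 58080 km, T = 38.69 hours = 38.69 × 3600 s = 1.39284×10^5 s: μ = 4π²r³/T² = 3.98692×10^5 km³/s².
Transfer-ellipse semi-major axis a_t = (r₁ + r₂)/2 = (58080 + 6906)/2 = 32493 km.
Circular speed at r₁: v₁ = √(μ/r₁) = √(3.98692×10^5/58080) = 2.620 km/s.
On the transfer ellipse at r₁, v² = μ(2/r − 1/a) gives v_a = √[μ(2/r₁ − 1/a_t)] = 1.208 km/s.
First burn Δv₁ = |v_a − v₁| = 1.412 km/s.
Circular speed at r₂: v₂ = √(μ/r₂) = 7.5981 km/s.
Transfer-orbit speed at r₂: v_p = √[μ(2/r₂ − 1/a_t)] = 10.158 km/s.
Second burn Δv₂ = |v₂ − v_p| = 2.560 km/s.
Total Δv = Δv₁ + Δv₂ = 3.972 km/s.

Δv = 3.972 km/s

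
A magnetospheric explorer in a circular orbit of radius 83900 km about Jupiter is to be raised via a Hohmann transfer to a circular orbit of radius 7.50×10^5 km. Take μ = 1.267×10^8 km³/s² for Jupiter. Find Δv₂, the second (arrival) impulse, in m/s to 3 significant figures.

Semi-major axis of the transfer orbit: a_t = (83900 + 7.500×10^5)/2 = 4.1695×10^5 km.
On the circular orbit at r = 7.500×10^5 km, v_c = √(μ/r) = 12.997 km/s.
Transfer-orbit speed at the same r (vis-viva, a = a_t): v_t = √[μ(2/r − 1/a_t)] = 5.8304 km/s.
Δv₂ = |v_t − v_c| = |5.8304 − 12.997| = 7.167 km/s.

Δv₂ = 7170 m/s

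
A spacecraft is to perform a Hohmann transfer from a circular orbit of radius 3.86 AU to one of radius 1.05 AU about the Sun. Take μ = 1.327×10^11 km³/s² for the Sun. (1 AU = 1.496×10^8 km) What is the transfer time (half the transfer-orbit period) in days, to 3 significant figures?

t = 703 days

In km: r₁ = 3.86 × 1.496×10^8 = 5.77456×10^8 km; r₂ = 1.05 × 1.496×10^8 = 1.5708×10^8 km.
Transfer-ellipse semi-major axis a_t = (r₁ + r₂)/2 = (5.77456×10^8 + 1.5708×10^8)/2 = 3.67268×10^8 km.
Half the transfer-orbit period gives t = π√(a_t³/μ) = 6.070×10^7 s.
Converting: 6.070×10^7 s ÷ 86400 s/day = 703 days.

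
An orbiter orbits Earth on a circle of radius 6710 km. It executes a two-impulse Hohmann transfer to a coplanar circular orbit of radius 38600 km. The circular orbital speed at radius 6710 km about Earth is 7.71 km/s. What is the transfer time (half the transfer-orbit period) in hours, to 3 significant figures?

From the circular-orbit relation v² = μ/r at r = 6710 km: μ = v²r = (7.71)² × 6710 = 3.98870×10^5 km³/s².
Semi-major axis of the transfer orbit: a_t = (6710 + 38600)/2 = 22655 km.
Transfer time t = π√(a_t³/μ) = π√((22655)³ / 3.98870×10^5) = 16960 s.
Converting: 16960 s ÷ 3600 s/hour = 4.71 hours.

t = 4.71 hours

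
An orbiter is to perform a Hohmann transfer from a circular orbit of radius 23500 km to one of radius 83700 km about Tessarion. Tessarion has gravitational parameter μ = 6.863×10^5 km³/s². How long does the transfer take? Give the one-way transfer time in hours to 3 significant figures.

Transfer-ellipse semi-major axis a_t = (r₁ + r₂)/2 = (23500 + 83700)/2 = 53600 km.
By Kepler's third law the transfer-orbit period is T = 2π√(a_t³/μ), so t = T/2 = 47060 s.
Converting: 47060 s ÷ 3600 s/hour = 13.1 hours.

t = 13.1 hours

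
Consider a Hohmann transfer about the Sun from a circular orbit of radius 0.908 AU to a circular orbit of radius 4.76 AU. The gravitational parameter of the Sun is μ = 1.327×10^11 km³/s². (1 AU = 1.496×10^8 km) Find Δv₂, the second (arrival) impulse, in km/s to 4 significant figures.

In km: r₁ = 0.908 × 1.496×10^8 = 1.358368×10^8 km; r₂ = 4.76 × 1.496×10^8 = 7.12096×10^8 km.
Transfer-ellipse semi-major axis a_t = (r₁ + r₂)/2 = (1.358368×10^8 + 7.12096×10^8)/2 = 4.239664×10^8 km.
On the circular orbit at r = 7.12096×10^8 km, v_c = √(μ/r) = 13.651 km/s.
Vis-viva on the transfer ellipse at r = 7.12096×10^8 km gives v_t = √[μ(2/r − 1/a_t)] = 7.7270 km/s.
Δv₂ = |v_t − v_c| = |7.7270 − 13.651| = 5.924 km/s.

Δv₂ = 5.924 km/s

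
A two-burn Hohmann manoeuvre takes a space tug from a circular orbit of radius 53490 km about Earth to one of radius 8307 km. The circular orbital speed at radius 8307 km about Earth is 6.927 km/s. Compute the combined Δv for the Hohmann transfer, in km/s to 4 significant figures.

From the circular-orbit relation v² = μ/r at r = 8307 km: μ = v²r = (6.927)² × 8307 = 3.98598×10^5 km³/s².
The Hohmann ellipse has a_t = (r₁ + r₂)/2 = 30898.5 km.
At r₁ the circular-orbit speed is v₁ = √(μ/r₁) = 2.7298 km/s.
Transfer-orbit speed at r₁ (v² = μ(2/r − 1/a)): v_a = √[μ(2/r₁ − 1/a_t)] = 1.4154 km/s.
First burn Δv₁ = |v_a − v₁| = 1.314 km/s.
Circular speed at r₂: v₂ = √(μ/r₂) = 6.927 km/s.
Transfer-orbit speed at r₂: v_p = √[μ(2/r₂ − 1/a_t)] = 9.114 km/s.
Second burn Δv₂ = |v₂ − v_p| = 2.187 km/s.
Total Δv = Δv₁ + Δv₂ = 3.501 km/s.

Δv = 3.501 km/s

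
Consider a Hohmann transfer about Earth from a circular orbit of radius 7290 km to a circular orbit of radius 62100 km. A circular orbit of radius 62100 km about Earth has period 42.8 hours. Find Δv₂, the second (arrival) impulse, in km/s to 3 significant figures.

Δv₂ = 1.37 km/s

From Kepler's third law T² = 4π²r³/μ at r = 62100 km, T = 42.8 hours = 42.8 × 3600 s = 1.5408×10^5 s: μ = 4π²r³/T² = 3.98237×10^5 km³/s².
Transfer-ellipse semi-major axis a_t = (r₁ + r₂)/2 = (7290 + 62100)/2 = 34695 km.
Circular speed at r = 62100 km: v_c = √(μ/r) = 2.5324 km/s.
Transfer-orbit speed at the same r (vis-viva, a = a_t): v_t = √[μ(2/r − 1/a_t)] = 1.1608 km/s.
Δv₂ = |v_t − v_c| = |1.1608 − 2.5324| = 1.372 km/s.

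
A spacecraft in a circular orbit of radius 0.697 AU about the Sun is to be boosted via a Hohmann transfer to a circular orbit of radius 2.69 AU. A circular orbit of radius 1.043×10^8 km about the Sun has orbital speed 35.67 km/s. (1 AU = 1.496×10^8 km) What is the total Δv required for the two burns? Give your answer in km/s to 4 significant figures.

From the circular-orbit relation v² = μ/r at r = 1.043×10^8 km: μ = v²r = (35.67)² × 1.043×10^8 = 1.32706×10^11 km³/s².
In km: r₁ = 0.697 × 1.496×10^8 = 1.042712×10^8 km; r₂ = 2.69 × 1.496×10^8 = 4.02424×10^8 km.
Semi-major axis of the transfer orbit: a_t = (1.042712×10^8 + 4.02424×10^8)/2 = 2.533476×10^8 km.
At r₁ the circular-orbit speed is v₁ = √(μ/r₁) = 35.675 km/s.
Transfer-orbit speed at r₁ (vis-viva equation): v_p = √[μ(2/r₁ − 1/a_t)] = 44.962 km/s.
First burn Δv₁ = |v_p − v₁| = 9.287 km/s.
Circular speed at r₂: v₂ = √(μ/r₂) = 18.159 km/s.
Transfer-orbit speed at r₂: v_a = √[μ(2/r₂ − 1/a_t)] = 11.650 km/s.
Second burn Δv₂ = |v₂ − v_a| = 6.509 km/s.
Total Δv = Δv₁ + Δv₂ = 15.80 km/s.

Δv = 15.80 km/s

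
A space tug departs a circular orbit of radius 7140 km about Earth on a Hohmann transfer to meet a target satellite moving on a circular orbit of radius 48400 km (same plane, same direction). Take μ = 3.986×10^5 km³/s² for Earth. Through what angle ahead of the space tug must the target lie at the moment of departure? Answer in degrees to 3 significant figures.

The Hohmann ellipse has a_t = (r₁ + r₂)/2 = 27770 km.
Transfer time t = π√(a_t³/μ) = 23030 s.
Target angular speed ω₂ = √(μ/r₂³) = 5.929×10^-5 rad/s.
Angle swept by the target during transfer: ω₂·t = 1.3654 rad = 78.23°.
Arrival is 180° from departure on the ellipse, so φ = 180° − 78.23° = 102°.

φ = 102°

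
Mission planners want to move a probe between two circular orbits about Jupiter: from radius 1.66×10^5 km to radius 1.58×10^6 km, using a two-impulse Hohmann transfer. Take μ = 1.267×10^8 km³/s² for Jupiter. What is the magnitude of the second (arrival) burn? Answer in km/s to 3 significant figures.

The Hohmann ellipse has a_t = (r₁ + r₂)/2 = 8.730×10^5 km.
On the circular orbit at r = 1.580×10^6 km, v_c = √(μ/r) = 8.955 km/s.
Vis-viva on the transfer ellipse at r = 1.580×10^6 km gives v_t = √[μ(2/r − 1/a_t)] = 3.905 km/s.
Δv₂ = |v_t − v_c| = |3.905 − 8.955| = 5.050 km/s.

Δv₂ = 5.05 km/s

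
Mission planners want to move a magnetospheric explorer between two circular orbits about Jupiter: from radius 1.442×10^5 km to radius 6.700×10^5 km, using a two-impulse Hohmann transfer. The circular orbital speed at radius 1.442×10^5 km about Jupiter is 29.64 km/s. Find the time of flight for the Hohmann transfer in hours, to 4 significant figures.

From the circular-orbit relation v² = μ/r at r = 1.442×10^5 km: μ = v²r = (29.64)² × 1.442×10^5 = 1.26684×10^8 km³/s².
Semi-major axis of the transfer orbit: a_t = (1.442×10^5 + 6.700×10^5)/2 = 4.071×10^5 km.
By Kepler's third law the transfer-orbit period is T = 2π√(a_t³/μ), so t = T/2 = 72500 s.
Converting: 72500 s ÷ 3600 s/hour = 20.14 hours.

t = 20.14 hours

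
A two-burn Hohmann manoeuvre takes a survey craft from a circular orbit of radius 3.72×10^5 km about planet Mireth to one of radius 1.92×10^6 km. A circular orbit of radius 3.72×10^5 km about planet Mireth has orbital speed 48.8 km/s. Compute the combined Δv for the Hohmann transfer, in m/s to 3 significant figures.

From the circular-orbit relation v² = μ/r at r = 3.72×10^5 km: μ = v²r = (48.8)² × 3.72×10^5 = 8.85896×10^8 km³/s².
The Hohmann ellipse has a_t = (r₁ + r₂)/2 = 1.146×10^6 km.
At r₁ the circular-orbit speed is v₁ = √(μ/r₁) = 48.80 km/s.
On the transfer ellipse at r₁, vis-viva equation gives v_p = √[μ(2/r₁ − 1/a_t)] = 63.17 km/s.
First burn Δv₁ = |v_p − v₁| = 14.37 km/s.
Circular speed at r₂: v₂ = √(μ/r₂) = 21.480 km/s.
Transfer-orbit speed at r₂: v_a = √[μ(2/r₂ − 1/a_t)] = 12.238 km/s.
Second burn Δv₂ = |v₂ − v_a| = 9.242 km/s.
Δv = Δv₁ + Δv₂ = 14.37 + 9.242 = 23.61 km/s.

Δv = 23600 m/s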